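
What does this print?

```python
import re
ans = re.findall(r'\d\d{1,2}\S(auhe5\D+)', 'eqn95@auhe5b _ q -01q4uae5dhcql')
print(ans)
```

Pattern: a digit, then 1 to 2 of a digit, then a non-whitespace character; then the literal 'auh', then the literal 'e5', then one or more of a non-digit (captured).
With a single group, `findall` returns only what that group captured — 1 item.

['auhe5b _ q -']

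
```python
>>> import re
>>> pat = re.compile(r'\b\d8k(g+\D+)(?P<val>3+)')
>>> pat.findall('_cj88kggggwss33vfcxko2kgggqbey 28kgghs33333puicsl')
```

Pattern: a word boundary (`\b`, zero-width); then a digit, then the literal '8k'; then one or more of a literal 'g', then one or more of a non-digit (captured); then one or more of a literal '3' (captured as 'val').
Scanning left to right: at [31:43] match '28kgghs33333', groups = ('gghs', '33333').
`findall` packs the 2 group values into a tuple for every match.

[('gghs', '33333')]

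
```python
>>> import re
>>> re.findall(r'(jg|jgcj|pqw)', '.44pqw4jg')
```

Walking the string: at [3:6] match 'pqw', group 1 = 'pqw'; at [7:9] match 'jg', group 1 = 'jg'.
With a single group, `findall` returns only what that group captured — 2 items.

['pqw', 'jg']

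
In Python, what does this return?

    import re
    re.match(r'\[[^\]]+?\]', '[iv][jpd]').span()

`re.match` won't scan ahead — the pattern has to work from the very first character.
The match spans [0:4] → '[iv]'.

(0, 4)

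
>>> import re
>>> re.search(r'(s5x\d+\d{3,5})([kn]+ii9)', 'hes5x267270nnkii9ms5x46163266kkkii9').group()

The pattern matches the literal 's5x', then one or more of a digit, then 3 to 5 of a digit (captured); then one or more of one of [kn], then the literal 'ii9' (captured).
`re.search` tries every starting position until one works.
The match spans [2:17] → 's5x267270nnkii9'.
Captured: group 1 = 's5x267270', group 2 = 'nnkii9'.

's5x267270nnkii9'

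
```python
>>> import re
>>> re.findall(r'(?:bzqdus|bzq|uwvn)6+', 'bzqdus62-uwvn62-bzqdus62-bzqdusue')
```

['bzqdus6', 'uwvn6', 'bzqdus6']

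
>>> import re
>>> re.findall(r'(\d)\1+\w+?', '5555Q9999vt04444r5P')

`\1` has to match the exact text group 1 already captured.
Matches: at [0:5] match '5555Q', group 1 = '5'; at [5:10] match '9999v', group 1 = '9'; at [12:17] match '4444r', group 1 = '4'.
Because there's exactly one group, `findall` drops the full match and keeps group 1 from each hit.

['5', '9', '4']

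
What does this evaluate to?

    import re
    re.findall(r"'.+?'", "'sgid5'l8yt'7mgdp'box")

With the lazy modifier that quantifier settles for the fewest repetitions that let the rest of the pattern succeed (the atoms after it are unaffected and can still be greedy).
Matches: at [0:7] → "'sgid5'"; at [11:18] → "'7mgdp'".
With no groups in the pattern, `findall` gives back each whole match — 2 here.

["'sgid5'", "'7mgdp'"]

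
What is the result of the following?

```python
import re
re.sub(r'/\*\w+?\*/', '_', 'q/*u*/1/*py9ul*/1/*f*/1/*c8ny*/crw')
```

'q_1_1_1_crw'

Every occurrence is swapped for '_'.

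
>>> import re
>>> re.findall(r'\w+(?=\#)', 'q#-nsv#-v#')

['q', 'nsv', 'v']

Because the assertion is zero-width, the text it checks is not consumed and won't appear in the result.
No capturing groups, so `findall` returns the 3 full match strings.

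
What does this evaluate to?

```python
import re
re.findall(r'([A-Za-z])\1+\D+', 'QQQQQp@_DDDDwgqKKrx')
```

`\1` has to match the exact text group 1 already captured.
Scanning left to right: at [0:19] match 'QQQQQp@_DDDDwgqKKrx', group 1 = 'Q'.
`findall` collects group 1 from the one match (1 total).

['Q']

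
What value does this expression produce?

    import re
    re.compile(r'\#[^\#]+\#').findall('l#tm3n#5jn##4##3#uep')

With no groups in the pattern, `findall` gives back each whole match — 3 here.

['#tm3n#', '#4#', '#3#']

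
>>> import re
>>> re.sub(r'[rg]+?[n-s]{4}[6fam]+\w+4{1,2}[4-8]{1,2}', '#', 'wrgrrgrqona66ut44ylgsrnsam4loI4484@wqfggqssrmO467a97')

'w#@wqf#a97'

The pattern matches one or more of one of [rg] (lazy), then exactly 4 of a character in [n-s], then one or more of one of [6fam]; then one or more of a word character, then 1 to 2 of the literal '4', then 1 to 2 of a character in [4-8].
`sub` substitutes '#' at each match site.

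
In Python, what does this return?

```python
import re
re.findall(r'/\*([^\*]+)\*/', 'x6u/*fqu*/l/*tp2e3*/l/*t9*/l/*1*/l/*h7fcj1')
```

['fqu', 'tp2e3', 't9', '1']

Because there's exactly one group, `findall` drops the full match and keeps group 1 from each hit.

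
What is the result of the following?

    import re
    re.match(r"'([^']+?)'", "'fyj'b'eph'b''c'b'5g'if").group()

"'fyj'"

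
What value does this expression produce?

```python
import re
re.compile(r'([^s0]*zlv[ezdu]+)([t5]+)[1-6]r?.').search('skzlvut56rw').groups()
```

The pattern matches zero or more of any character except [s0], then the literal 'zlv', then one or more of one of [ezdu] (captured); then one or more of one of [t5] (captured); then a character in [1-6], then optionally a literal 'r', then any character.
`search` walks the string left to right and returns the first match it finds.
The match spans [1:11] → 'kzlvut56rw'.
Captured: group 1 = 'kzlvu', group 2 = 't5'.

('kzlvu', 't5')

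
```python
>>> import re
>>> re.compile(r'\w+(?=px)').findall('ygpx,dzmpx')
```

Because the assertion is zero-width, the text it checks is not consumed and won't appear in the result.
Walking the string: at [0:2] → 'yg'; at [5:8] → 'dzm'.
`findall` yields the raw match text (2 of them) because the pattern has no groups.

['yg', 'dzm']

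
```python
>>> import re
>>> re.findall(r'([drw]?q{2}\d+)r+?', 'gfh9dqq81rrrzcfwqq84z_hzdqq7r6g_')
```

`findall` collects group 1 from each match (2 total).

['dqq81', 'dqq7']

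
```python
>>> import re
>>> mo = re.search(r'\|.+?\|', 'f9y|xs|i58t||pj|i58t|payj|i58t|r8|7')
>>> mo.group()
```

'|xs|'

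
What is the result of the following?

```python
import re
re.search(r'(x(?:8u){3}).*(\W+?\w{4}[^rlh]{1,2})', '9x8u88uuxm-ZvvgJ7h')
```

None

Pattern: a literal 'x', then the literal '8u' repeated 3 times (captured); then zero or more of any character; then one or more of a non-word character (lazy), then exactly 4 of a word character, then 1 to 2 of any character except [rlh] (captured).
Here the pattern never matches, so the call returns None.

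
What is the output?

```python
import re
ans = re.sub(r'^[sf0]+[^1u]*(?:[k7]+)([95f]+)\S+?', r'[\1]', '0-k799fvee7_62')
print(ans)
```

[99f]ee7_62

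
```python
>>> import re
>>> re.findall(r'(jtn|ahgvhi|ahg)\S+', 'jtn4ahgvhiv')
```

`findall` collects group 1 from the one match (1 total).

['jtn']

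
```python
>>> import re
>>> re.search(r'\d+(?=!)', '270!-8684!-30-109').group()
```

'270'

Lookahead/lookbehind check context without consuming it, so the matched span excludes the asserted characters.
Unlike `match`, `search` isn't anchored — it looks for the pattern anywhere in the string.
The match spans [0:3] → '270'.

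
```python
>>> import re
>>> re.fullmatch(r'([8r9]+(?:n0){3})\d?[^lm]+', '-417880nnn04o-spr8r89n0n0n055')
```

`re.fullmatch` is like wrapping the pattern in `^…$` (in single-line mode).
Here there's no way to consume every character, so the call returns None.

None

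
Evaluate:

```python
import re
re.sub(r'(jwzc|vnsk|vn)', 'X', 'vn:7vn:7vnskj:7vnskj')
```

'X:7X:7Xj:7Xj'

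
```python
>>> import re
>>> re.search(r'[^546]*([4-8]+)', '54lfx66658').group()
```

'54'

The match spans [0:2] → '54'.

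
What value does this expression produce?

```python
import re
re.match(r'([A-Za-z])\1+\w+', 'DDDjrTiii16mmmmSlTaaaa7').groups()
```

('D',)

The match spans [0:23] → 'DDDjrTiii16mmmmSlTaaaa7'.
Captured: group 1 = 'D'.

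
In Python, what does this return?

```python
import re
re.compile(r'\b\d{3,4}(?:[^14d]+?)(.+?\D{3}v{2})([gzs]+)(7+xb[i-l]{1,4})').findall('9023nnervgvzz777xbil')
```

[]

Pattern: a word boundary (`\b`, zero-width); then 3 to 4 of a digit; then one or more of any character except [14d] (lazy) (non-capturing group); then one or more of any character (lazy), then exactly 3 of a non-digit, then exactly 2 of the literal 'v' (captured); then one or more of one of [gzs] (captured); then one or more of a literal '7', then the literal 'xb', then 1 to 4 of a character in [i-l] (captured).
`findall` packs the 3 group values into a tuple for every match.
Nothing in the string satisfies the pattern, so the list is empty.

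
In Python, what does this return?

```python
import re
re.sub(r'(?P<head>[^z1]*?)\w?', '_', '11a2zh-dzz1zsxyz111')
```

'____________________'

Because the quantifier is non-greedy, it stops expanding at the earliest point where the rest of the pattern can succeed.
Every occurrence is swapped for '_'.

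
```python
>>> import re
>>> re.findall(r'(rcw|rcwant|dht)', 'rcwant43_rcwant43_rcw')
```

['rcw', 'rcw', 'rcw']

Alternation isn't longest-match — the leftmost alternative that fits at this position is chosen.
Scanning left to right: at [0:3] match 'rcw', group 1 = 'rcw'; at [9:12] match 'rcw', group 1 = 'rcw'; at [18:21] match 'rcw', group 1 = 'rcw'.
`findall` collects group 1 from each match (3 total).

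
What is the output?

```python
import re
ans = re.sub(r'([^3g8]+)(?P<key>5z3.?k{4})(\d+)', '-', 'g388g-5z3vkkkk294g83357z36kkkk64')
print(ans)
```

g388g-g83357z36kkkk64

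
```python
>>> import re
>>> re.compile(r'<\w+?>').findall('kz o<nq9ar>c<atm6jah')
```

['<nq9ar>']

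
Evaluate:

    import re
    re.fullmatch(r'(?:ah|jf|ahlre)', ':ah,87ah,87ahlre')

None

`re.fullmatch` is like wrapping the pattern in `^…$` (in single-line mode).
Here the string isn't matched end-to-end, so the call returns None.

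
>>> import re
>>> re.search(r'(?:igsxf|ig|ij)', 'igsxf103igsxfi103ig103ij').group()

Alternation isn't longest-match — the leftmost alternative that fits at this position is chosen.
The match spans [0:5] → 'igsxf'.

'igsxf'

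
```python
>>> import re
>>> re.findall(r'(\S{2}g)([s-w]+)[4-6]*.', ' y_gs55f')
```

[('y_g', 's')]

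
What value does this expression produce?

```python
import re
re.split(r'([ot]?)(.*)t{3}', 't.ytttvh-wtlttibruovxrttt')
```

This matches optionally one of [ot] (captured); then zero or more of any character (captured); then exactly 3 of a literal 't'.
With a capturing group present, the delimiter's captured portion is kept in the result list.

['', 't', '.ytttvh-wtlttibruovxr', '']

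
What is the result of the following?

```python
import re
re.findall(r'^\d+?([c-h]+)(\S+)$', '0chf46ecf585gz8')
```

[('chf', '46ecf585gz8')]

This matches anchored at the start of the string; then one or more of a digit (lazy); then one or more of a character in [c-h] (captured); then one or more of a non-whitespace character (captured); then anchored at the end.
Scanning left to right: at [0:15] match '0chf46ecf585gz8', groups = ('chf', '46ecf585gz8').
`findall` packs the 2 group values into a tuple for every match.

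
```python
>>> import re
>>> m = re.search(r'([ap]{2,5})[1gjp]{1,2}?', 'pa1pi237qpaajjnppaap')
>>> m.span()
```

A `+?`/`*?`/`{m,n}?` starts at its minimum and grows only as far as needed for what follows to match.
The match spans [0:3] → 'pa1'.

(0, 3)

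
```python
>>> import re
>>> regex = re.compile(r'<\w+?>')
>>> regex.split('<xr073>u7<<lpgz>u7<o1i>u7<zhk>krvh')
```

['', 'u7<', 'u7', 'u7', 'krvh']

Splitting on the pattern gives 5 pieces.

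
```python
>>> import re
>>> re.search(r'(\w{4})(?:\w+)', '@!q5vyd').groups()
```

('q5vy',)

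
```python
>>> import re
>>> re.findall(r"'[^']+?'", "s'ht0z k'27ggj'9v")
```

["'ht0z k'"]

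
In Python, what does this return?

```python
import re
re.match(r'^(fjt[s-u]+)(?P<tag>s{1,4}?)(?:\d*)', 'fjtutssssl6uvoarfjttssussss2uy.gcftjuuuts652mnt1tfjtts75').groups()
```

('fjtutsss', 's')

The match spans [0:9] → 'fjtutssss'.
Captured: group 1 = 'fjtutsss', group 2 = 's'.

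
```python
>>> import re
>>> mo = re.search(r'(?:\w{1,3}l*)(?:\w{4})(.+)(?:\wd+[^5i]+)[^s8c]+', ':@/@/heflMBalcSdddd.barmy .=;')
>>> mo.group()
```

The pattern matches 1 to 3 of a word character, then zero or more of a literal 'l' (non-capturing group); then exactly 4 of a word character (non-capturing group); then one or more of any character (captured); then a word character, then one or more of the literal 'd', then one or more of any character except [5i] (non-capturing group); then one or more of any character except [s8c].
`re.search` tries every starting position until one works.
The match spans [5:29] → 'heflMBalcSdddd.barmy .=;'.
Captured: group 1 = 'cSdd'.

'heflMBalcSdddd.barmy .=;'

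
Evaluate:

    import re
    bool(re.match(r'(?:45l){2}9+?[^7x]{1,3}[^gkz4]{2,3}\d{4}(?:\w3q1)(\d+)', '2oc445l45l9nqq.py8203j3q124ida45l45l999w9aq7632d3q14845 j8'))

False

This matches the literal '45l' repeated 2 times, then one or more of a literal '9' (lazy); then 1 to 3 of any character except [7x], then 2 to 3 of any character except [gkz4], then exactly 4 of a digit; then a word character, then the literal '3q1' (non-capturing group); then one or more of a digit (captured).
`re.match` only tries the pattern at the start of the string.
Here the string doesn't start with a match, so the call returns None, and `bool(None)` is False.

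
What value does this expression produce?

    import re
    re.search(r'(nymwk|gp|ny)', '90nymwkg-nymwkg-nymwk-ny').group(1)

'nymwk'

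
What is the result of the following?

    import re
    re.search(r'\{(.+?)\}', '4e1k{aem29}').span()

`re.search` scans for the first position where the pattern succeeds.
The match spans [4:11] → '{aem29}'.
Captured: group 1 = 'aem29'.

(4, 11)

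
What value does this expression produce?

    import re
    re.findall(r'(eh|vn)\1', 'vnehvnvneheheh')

['vn', 'eh']

After group 1 captures some text, `\1` only succeeds where that same text appears again.
Matches: at [4:8] match 'vnvn', group 1 = 'vn'; at [8:12] match 'eheh', group 1 = 'eh'.
Because there's exactly one group, `findall` drops the full match and keeps group 1 from each hit.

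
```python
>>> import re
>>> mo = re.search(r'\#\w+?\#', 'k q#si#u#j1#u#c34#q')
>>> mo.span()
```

`search` walks the string left to right and returns the first match it finds.
The match spans [3:7] → '#si#'.

(3, 7)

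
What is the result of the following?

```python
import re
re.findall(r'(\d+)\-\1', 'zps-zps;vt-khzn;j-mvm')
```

[]

`\1` has to match the exact text group 1 already captured.
`findall` collects group 1 from each match (0 total).
Nothing in the string satisfies the pattern, so the list is empty.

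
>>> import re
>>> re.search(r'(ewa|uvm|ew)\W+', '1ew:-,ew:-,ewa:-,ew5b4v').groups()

`re.search` scans for the first position where the pattern succeeds.
The match spans [1:6] → 'ew:-,'.
Captured: group 1 = 'ew'.

('ew',)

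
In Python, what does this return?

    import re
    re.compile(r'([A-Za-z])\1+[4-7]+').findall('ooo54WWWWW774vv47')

['o', 'W', 'v']

`\1` has to match the exact text group 1 already captured.
Scanning left to right: at [0:5] match 'ooo54', group 1 = 'o'; at [5:13] match 'WWWWW774', group 1 = 'W'; at [13:17] match 'vv47', group 1 = 'v'.
With a single group, `findall` returns only what that group captured — 3 items.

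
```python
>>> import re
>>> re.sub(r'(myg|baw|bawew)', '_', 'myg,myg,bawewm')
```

Alternation isn't longest-match — the leftmost alternative that fits at this position is chosen.
Matches: at [0:3] → 'myg'; at [4:7] → 'myg'; at [8:11] → 'baw'.
Each match is replaced by '_'.

'_,_,_ewm'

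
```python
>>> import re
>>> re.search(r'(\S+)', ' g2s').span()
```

(1, 4)

Pattern: one or more of a non-whitespace character (captured).
`re.search` scans for the first position where the pattern succeeds.
The match spans [1:4] → 'g2s'.
Captured: group 1 = 'g2s'.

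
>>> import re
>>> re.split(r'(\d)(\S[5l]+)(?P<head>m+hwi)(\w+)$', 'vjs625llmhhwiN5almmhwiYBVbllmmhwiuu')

['vjs625llmhhwiN', '5', 'al', 'mmhwi', 'YBVbllmmhwiuu', '']

This matches a digit (captured); then a non-whitespace character, then one or more of one of [5l] (captured); then one or more of the literal 'm', then the literal 'hwi' (captured as 'head'); then one or more of a word character (captured); then anchored at the end.
Matches to split on: at [14:35] → '5almmhwiYBVbllmmhwiuu'.
The group in the pattern means `split` returns the separators' captures alongside the pieces.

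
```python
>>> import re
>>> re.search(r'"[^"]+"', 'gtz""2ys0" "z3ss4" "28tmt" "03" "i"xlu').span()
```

(4, 10)

The match spans [4:10] → '"2ys0"'.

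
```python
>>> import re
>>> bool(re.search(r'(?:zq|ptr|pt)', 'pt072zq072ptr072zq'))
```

True

The match spans [0:2] → 'pt'.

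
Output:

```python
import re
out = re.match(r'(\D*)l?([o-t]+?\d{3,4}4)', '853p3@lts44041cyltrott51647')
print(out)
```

None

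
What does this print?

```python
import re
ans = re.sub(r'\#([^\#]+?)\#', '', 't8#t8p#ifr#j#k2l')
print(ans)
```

t8ifrk2l

Each match is replaced by ''.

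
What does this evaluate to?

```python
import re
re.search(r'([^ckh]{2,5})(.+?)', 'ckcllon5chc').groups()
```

('llon5', 'c')

Pattern: 2 to 5 of any character except [ckh] (captured); then one or more of any character (lazy) (captured).
Lazy quantifiers expand one character at a time until the remainder of the pattern can match.
`search` walks the string left to right and returns the first match it finds.
The match spans [3:9] → 'llon5c'.
Captured: group 1 = 'llon5', group 2 = 'c'.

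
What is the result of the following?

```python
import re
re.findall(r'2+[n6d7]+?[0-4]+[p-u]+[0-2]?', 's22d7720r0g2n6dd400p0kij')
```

This matches one or more of a literal '2', then one or more of one of [n6d7] (lazy); then one or more of a character in [0-4]; then one or more of a character in [p-u], then optionally a character in [0-2].
`findall` yields the raw match text (2 of them) because the pattern has no groups.

['22d7720r0', '2n6dd400p0']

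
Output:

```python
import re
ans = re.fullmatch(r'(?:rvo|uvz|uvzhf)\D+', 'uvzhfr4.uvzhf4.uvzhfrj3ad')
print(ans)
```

`re.fullmatch` is like wrapping the pattern in `^…$` (in single-line mode).
Here there's no way to consume every character, so the call returns None.

None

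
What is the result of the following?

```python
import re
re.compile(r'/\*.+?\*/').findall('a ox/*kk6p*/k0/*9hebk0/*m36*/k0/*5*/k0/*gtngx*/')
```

Lazy quantifiers expand one character at a time until the remainder of the pattern can match.
Walking the string: at [4:12] → '/*kk6p*/'; at [14:29] → '/*9hebk0/*m36*/'; at [31:36] → '/*5*/'; at [38:47] → '/*gtngx*/'.
Since nothing is captured, `findall` lists the 4 matched substrings directly.

['/*kk6p*/', '/*9hebk0/*m36*/', '/*5*/', '/*gtngx*/']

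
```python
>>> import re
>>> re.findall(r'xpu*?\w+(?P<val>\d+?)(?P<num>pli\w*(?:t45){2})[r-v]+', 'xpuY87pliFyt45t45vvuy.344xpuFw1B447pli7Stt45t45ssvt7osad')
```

Pattern: the literal 'xp', then zero or more of a literal 'u' (lazy); then one or more of a word character; then one or more of a digit (lazy) (captured as 'val'); then the literal 'pli', then zero or more of a word character, then the literal 't45' repeated 2 times (captured as 'num'); then one or more of a character in [r-v].
With 2 capturing groups, `findall` returns a 2-tuple per match.

[('7', 'pliFyt45t45'), ('7', 'pli7Stt45t45')]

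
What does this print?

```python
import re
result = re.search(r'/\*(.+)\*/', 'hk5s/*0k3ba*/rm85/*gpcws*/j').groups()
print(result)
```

`re.search` scans for the first position where the pattern succeeds.
The match spans [4:26] → '/*0k3ba*/rm85/*gpcws*/'.
Captured: group 1 = '0k3ba*/rm85/*gpcws'.

('0k3ba*/rm85/*gpcws',)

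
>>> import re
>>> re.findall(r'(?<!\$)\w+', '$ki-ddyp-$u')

`(?!…)`/`(?<!…)` only lets a position through if the neighbouring text does NOT match; no characters are consumed.
Scanning left to right: at [2:3] → 'i'; at [4:8] → 'ddyp'.
With no groups in the pattern, `findall` gives back each whole match — 2 here.

['i', 'ddyp']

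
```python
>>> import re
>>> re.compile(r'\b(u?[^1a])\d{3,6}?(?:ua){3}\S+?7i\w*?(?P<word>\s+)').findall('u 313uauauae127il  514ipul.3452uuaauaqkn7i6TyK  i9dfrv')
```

[('u ', '  ')]

`findall` packs the 2 group values into a tuple for every match.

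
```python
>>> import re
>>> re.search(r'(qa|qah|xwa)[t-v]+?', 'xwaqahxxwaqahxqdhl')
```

Here nothing in the string fits, so the call returns None.

None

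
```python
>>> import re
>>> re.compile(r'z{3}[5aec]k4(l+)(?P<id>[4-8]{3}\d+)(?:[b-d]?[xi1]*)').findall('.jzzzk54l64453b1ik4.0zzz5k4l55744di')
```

The pattern matches exactly 3 of a literal 'z', then one of [5aec], then the literal 'k4'; then one or more of a literal 'l' (captured); then exactly 3 of a character in [4-8], then one or more of a digit (captured as 'id'); then optionally a character in [b-d], then zero or more of one of [xi1] (non-capturing group).
Walking the string: at [21:35] match 'zzz5k4l55744di', groups = ('l', '55744').
Multiple groups make `findall` return tuples — one 2-tuple for the one match.

[('l', '55744')]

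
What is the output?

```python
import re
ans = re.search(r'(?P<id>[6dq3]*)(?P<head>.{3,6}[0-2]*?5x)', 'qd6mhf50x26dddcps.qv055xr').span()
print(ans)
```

This matches zero or more of one of [6dq3] (captured as 'id'); then 3 to 6 of any character, then zero or more of a character in [0-2] (lazy), then the literal '5x' (captured as 'head').
`re.search` scans for the first position where the pattern succeeds.
The match spans [16:24] → 's.qv055x'.
Captured: group 1 = '', group 2 = 's.qv055x'.

(16, 24)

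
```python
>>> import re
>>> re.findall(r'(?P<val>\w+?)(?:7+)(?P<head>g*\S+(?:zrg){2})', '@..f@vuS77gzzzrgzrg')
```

Pattern: one or more of a word character (lazy) (captured as 'val'); then one or more of a literal '7' (non-capturing group); then zero or more of the literal 'g', then one or more of a non-whitespace character, then the literal 'zrg' repeated 2 times (captured as 'head').
Walking the string: at [5:19] match 'vuS77gzzzrgzrg', groups = ('vuS', 'gzzzrgzrg').
Multiple groups make `findall` return tuples — one 2-tuple for the one match.

[('vuS', 'gzzzrgzrg')]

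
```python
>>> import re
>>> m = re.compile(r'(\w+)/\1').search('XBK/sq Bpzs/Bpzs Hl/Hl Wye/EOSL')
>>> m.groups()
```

The match spans [7:16] → 'Bpzs/Bpzs'.
Captured: group 1 = 'Bpzs'.

('Bpzs',)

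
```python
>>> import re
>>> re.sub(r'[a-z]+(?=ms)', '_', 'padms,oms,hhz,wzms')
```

'_ms,_ms,hhz,_ms'

Lookahead/lookbehind check context without consuming it, so the matched span excludes the asserted characters.
Each match is replaced by '_'.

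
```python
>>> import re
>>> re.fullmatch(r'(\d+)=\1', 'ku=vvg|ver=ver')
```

None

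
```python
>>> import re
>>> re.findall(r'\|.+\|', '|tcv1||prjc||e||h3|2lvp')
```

With no groups in the pattern, `findall` gives back each whole match — 1 here.

['|tcv1||prjc||e||h3|']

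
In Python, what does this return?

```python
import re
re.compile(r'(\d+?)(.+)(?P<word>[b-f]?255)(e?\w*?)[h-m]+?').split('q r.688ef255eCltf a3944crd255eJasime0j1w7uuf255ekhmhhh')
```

['q r.', '6', '88ef255eCltf a3944crd255eJasime0j1w7uuf', '255', 'e', 'hmhhh']

Pattern: one or more of a digit (lazy) (captured); then one or more of any character (captured); then optionally a character in [b-f], then the literal '255' (captured as 'word'); then optionally a literal 'e', then zero or more of a word character (lazy) (captured); then one or more of a character in [h-m] (lazy).
The `?` after the quantifier makes it lazy — it takes as little as possible before letting the rest of the pattern try.
Matches to split on: at [4:49] → '688ef255eCltf a3944crd255eJasime0j1w7uuf255ek'.
With a capturing group present, the delimiter's captured portion is kept in the result list.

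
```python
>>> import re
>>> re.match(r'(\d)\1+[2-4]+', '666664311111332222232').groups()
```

The match spans [0:7] → '6666643'.
Captured: group 1 = '6'.

('6',)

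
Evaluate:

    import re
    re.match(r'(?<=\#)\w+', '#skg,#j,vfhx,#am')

Because the assertion is zero-width, the text it checks is not consumed and won't appear in the result.
`re.match` won't scan ahead — the pattern has to work from the very first character.
Here the pattern fails at index 0, so the call returns None.

None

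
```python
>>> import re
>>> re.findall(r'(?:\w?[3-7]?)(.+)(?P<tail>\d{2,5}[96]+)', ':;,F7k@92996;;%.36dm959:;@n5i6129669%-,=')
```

Pattern: optionally a word character, then optionally a character in [3-7] (non-capturing group); then one or more of any character (captured); then 2 to 5 of a digit, then one or more of one of [96] (captured as 'tail').
Matches: at [0:36] match ':;,F7k@92996;;%.36dm959:;@n5i6129669', groups = (':;,F7k@92996;;%.36dm959:;@n5i6129', '669').
`findall` packs the 2 group values into a tuple for every match.

[(':;,F7k@92996;;%.36dm959:;@n5i6129', '669')]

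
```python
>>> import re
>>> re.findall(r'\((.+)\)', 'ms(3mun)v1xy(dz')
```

With a single group, `findall` returns only what that group captured — 1 item.

['3mun']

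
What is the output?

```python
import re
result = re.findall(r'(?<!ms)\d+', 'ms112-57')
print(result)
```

The negative lookaround is zero-width — it rules out positions where the adjacent text would match, without consuming anything.
No capturing groups, so `findall` returns the 2 full match strings.

['12', '57']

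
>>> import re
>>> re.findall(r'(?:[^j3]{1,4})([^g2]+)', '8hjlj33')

The pattern matches 1 to 4 of any character except [j3] (non-capturing group); then one or more of any character except [g2] (captured).
Matches: at [0:7] match '8hjlj33', group 1 = 'jlj33'.
One capturing group, so `findall` returns just the captured substring from the one match — 1 in all.

['jlj33']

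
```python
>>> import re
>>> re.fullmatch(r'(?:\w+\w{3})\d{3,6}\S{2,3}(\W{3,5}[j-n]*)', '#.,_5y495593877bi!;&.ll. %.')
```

The pattern matches one or more of a word character, then exactly 3 of a word character (non-capturing group); then 3 to 6 of a digit, then 2 to 3 of a non-whitespace character; then 3 to 5 of a non-word character, then zero or more of a character in [j-n] (captured).
`re.fullmatch` requires the pattern to consume the entire string.
Here the string isn't matched end-to-end, so the call returns None.

None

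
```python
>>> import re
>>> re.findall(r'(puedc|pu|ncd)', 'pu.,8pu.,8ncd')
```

Scanning left to right: at [0:2] match 'pu', group 1 = 'pu'; at [5:7] match 'pu', group 1 = 'pu'; at [10:13] match 'ncd', group 1 = 'ncd'.
With a single group, `findall` returns only what that group captured — 3 items.

['pu', 'pu', 'ncd']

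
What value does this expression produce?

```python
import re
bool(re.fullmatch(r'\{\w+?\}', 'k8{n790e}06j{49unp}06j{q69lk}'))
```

False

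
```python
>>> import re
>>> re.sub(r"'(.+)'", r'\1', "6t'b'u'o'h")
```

The replacement refers to a captured group, so each match is rewritten using its own captured text.

"6tb'u'oh"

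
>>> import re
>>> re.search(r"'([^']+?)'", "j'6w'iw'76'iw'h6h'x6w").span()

(1, 5)

The match spans [1:5] → "'6w'".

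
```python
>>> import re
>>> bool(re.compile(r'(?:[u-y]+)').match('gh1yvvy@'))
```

False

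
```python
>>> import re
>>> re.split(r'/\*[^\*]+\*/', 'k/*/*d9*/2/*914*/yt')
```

Matches to split on: at [3:9] → '/*d9*/'; at [10:17] → '/*914*/'.
Each match becomes a cut point; 3 segments remain.

['k/*', '2', 'yt']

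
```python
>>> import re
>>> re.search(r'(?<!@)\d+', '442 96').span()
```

A negative assertion filters positions out without eating any characters.
Unlike `match`, `search` isn't anchored — it looks for the pattern anywhere in the string.
The match spans [0:3] → '442'.

(0, 3)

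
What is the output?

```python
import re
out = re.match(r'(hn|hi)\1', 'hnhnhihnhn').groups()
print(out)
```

The match spans [0:4] → 'hnhn'.
Captured: group 1 = 'hn'.

('hn',)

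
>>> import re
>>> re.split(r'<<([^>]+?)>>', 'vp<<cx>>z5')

['vp', 'cx', 'z5']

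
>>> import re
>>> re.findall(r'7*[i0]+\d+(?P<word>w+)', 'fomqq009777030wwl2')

The pattern matches zero or more of a literal '7', then one or more of one of [i0], then one or more of a digit; then one or more of a literal 'w' (captured as 'word').
Matches: at [5:16] match '009777030ww', group 1 = 'ww'.
One capturing group, so `findall` returns just the captured substring from the one match — 1 in all.

['ww']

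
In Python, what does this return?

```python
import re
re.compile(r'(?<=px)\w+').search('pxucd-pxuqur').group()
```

'ucd'

The `(?=…)`/`(?<=…)` assertion just peeks at neighbouring text; it doesn't advance the match position.
`re.search` scans for the first position where the pattern succeeds.
The match spans [2:5] → 'ucd'.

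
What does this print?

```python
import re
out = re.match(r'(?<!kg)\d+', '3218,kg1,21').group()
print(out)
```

3218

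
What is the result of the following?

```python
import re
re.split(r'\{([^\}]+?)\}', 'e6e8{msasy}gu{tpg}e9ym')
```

['e6e8', 'msasy', 'gu', 'tpg', 'e9ym']

Because the pattern has a capturing group, `split` also inserts each captured text between the pieces.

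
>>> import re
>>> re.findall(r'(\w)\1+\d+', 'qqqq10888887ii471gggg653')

['q', 'i', 'g']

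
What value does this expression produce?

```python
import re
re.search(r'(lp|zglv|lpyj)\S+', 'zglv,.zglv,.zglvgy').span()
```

(0, 18)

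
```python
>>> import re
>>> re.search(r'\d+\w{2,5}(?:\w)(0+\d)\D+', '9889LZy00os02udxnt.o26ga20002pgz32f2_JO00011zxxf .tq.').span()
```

This matches one or more of a digit, then 2 to 5 of a word character; then a word character (non-capturing group); then one or more of the literal '0', then a digit (captured); then one or more of a non-digit.
`re.search` tries every starting position until one works.
The match spans [0:11] → '9889LZy00os'.
Captured: group 1 = '00'.

(0, 11)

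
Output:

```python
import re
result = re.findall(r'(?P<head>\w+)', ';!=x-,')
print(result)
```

One capturing group, so `findall` returns just the captured substring from the one match — 1 in all.

['x']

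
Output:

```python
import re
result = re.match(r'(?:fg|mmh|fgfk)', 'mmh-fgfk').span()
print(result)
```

`match` is anchored at position 0; if the pattern doesn't fit there, it returns None.
The match spans [0:3] → 'mmh'.

(0, 3)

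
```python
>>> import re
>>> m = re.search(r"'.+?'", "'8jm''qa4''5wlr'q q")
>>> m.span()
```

(0, 5)

A non-greedy quantifier consumes as few characters as it can — just enough that the remainder of the pattern still matches from where it stops; whatever follows it matches normally.
The match spans [0:5] → "'8jm'".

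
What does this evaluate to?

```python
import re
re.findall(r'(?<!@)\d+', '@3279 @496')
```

The negative lookaround is zero-width — it rules out positions where the adjacent text would match, without consuming anything.
Scanning left to right: at [2:5] → '279'; at [8:10] → '96'.
No capturing groups, so `findall` returns the 2 full match strings.

['279', '96']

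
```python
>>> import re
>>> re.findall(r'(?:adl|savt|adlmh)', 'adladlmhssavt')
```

['adl', 'adl', 'savt']

The regex engine tests alternatives in the order written; an earlier branch that matches wins even if a later one would match more.
Since nothing is captured, `findall` lists the 3 matched substrings directly.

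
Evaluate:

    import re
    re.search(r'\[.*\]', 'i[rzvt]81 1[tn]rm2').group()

The match spans [1:15] → '[rzvt]81 1[tn]'.

'[rzvt]81 1[tn]'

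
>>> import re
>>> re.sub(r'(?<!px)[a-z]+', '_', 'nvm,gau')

'_,_'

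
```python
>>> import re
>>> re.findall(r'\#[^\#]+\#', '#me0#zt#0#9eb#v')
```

['#me0#', '#0#']

With no groups in the pattern, `findall` gives back each whole match — 2 here.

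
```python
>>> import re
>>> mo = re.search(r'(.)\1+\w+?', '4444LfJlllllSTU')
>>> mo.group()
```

'4444L'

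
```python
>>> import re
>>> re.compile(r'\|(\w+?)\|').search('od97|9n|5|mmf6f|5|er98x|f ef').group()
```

'|9n|'

`re.search` tries every starting position until one works.
The match spans [4:8] → '|9n|'.
Captured: group 1 = '9n'.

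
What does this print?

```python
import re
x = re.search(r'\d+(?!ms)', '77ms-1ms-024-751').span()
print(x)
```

(0, 1)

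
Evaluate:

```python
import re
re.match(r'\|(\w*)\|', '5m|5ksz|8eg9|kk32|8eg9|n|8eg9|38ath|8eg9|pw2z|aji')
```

None

With `match`, the pattern is implicitly anchored at the beginning.
Here the string doesn't start with a match, so the call returns None.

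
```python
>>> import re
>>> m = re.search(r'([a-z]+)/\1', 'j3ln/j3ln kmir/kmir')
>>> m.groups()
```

('kmir',)

The match spans [10:19] → 'kmir/kmir'.
Captured: group 1 = 'kmir'.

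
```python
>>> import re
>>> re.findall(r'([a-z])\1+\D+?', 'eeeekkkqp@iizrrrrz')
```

['e', 'k', 'i', 'r']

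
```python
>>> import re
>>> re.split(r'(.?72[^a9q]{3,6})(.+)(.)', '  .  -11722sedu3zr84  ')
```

['  .  -1', '1722sedu3', 'zr84 ', ' ', '']

Pattern: optionally any character, then the literal '72', then 3 to 6 of any character except [a9q] (captured); then one or more of any character (captured); then any character (captured).
`re.split` interleaves the captured-group text with the surrounding fragments.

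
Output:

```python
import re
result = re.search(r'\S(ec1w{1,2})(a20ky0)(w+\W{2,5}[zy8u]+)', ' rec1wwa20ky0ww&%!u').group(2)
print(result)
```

a20ky0

The match spans [1:19] → 'rec1wwa20ky0ww&%!u'.
Captured: group 1 = 'ec1ww', group 2 = 'a20ky0', group 3 = 'ww&%!u'.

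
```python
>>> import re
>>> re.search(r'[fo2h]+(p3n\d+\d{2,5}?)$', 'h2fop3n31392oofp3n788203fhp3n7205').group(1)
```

The match spans [24:33] → 'fhp3n7205'.
Captured: group 1 = 'p3n7205'.

'p3n7205'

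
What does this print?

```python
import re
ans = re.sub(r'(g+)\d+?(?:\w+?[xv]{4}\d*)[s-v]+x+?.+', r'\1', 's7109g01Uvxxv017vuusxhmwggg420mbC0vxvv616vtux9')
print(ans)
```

This matches one or more of a literal 'g' (captured); then one or more of a digit (lazy); then one or more of a word character (lazy), then exactly 4 of one of [xv], then zero or more of a digit (non-capturing group); then one or more of a character in [s-v], then one or more of a literal 'x' (lazy), then one or more of any character.
Matches: at [5:46] → 'g01Uvxxv017vuusxhmwggg420mbC0vxvv616vtux9'.
The replacement refers to a captured group, so each match is rewritten using its own captured text.

s7109g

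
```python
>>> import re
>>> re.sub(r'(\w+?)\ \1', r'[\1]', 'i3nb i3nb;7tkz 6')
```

'[i3nb];7tkz 6'

`\1` has to match the exact text group 1 already captured.
Matches: at [0:9] → 'i3nb i3nb'.
`\1` in the replacement pulls in group 1's text for each match.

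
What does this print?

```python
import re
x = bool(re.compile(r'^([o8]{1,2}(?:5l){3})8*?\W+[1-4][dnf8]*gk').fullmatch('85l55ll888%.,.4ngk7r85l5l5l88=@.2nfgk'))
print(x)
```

`fullmatch` succeeds only if the pattern covers the string from start to end.
Here the pattern can't cover the whole string, so the call returns None, and `bool(None)` is False.

False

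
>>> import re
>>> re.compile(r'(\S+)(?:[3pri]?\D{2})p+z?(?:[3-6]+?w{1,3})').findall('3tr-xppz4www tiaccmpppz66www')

['3tr-', 'tiaccm']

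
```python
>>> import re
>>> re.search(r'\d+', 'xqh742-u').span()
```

Pattern: one or more of a digit.
`re.search` scans for the first position where the pattern succeeds.
The match spans [3:6] → '742'.

(3, 6)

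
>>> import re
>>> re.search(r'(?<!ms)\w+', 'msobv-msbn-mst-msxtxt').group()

'msobv'

The negative lookahead/lookbehind blocks any match where the forbidden context is present.
`re.search` tries every starting position until one works.
The match spans [0:5] → 'msobv'.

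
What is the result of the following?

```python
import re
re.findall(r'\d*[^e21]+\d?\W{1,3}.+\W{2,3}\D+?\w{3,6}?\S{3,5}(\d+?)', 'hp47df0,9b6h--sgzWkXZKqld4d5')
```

This matches zero or more of a digit, then one or more of any character except [e21], then optionally a digit; then 1 to 3 of a non-word character, then one or more of any character, then 2 to 3 of a non-word character; then one or more of a non-digit (lazy), then 3 to 6 of a word character (lazy), then 3 to 5 of a non-whitespace character; then one or more of a digit (lazy) (captured).
Walking the string: at [0:26] match 'hp47df0,9b6h--sgzWkXZKqld4', group 1 = '4'.
Because there's exactly one group, `findall` drops the full match and keeps group 1 from the one hit.

['4']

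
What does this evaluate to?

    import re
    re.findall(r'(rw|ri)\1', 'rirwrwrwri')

`\1` is not a pattern — it's the concrete string captured by group 1, re-applied verbatim.
Because there's exactly one group, `findall` drops the full match and keeps group 1 from the one hit.

['rw']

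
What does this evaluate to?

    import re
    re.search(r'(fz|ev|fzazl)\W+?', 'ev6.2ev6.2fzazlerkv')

None

Here nothing in the string fits, so the call returns None.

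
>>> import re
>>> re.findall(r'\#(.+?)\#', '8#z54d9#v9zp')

['z54d9']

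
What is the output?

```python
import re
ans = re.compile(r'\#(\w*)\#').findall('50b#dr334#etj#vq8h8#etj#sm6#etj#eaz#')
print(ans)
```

['dr334', 'vq8h8', 'sm6', 'eaz']

Walking the string: at [3:10] match '#dr334#', group 1 = 'dr334'; at [13:20] match '#vq8h8#', group 1 = 'vq8h8'; at [23:28] match '#sm6#', group 1 = 'sm6'; at [31:36] match '#eaz#', group 1 = 'eaz'.
One capturing group, so `findall` returns just the captured substring from each match — 4 in all.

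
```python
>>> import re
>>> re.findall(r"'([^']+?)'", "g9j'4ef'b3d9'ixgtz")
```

Matches: at [3:8] match "'4ef'", group 1 = '4ef'.
One capturing group, so `findall` returns just the captured substring from the one match — 1 in all.

['4ef']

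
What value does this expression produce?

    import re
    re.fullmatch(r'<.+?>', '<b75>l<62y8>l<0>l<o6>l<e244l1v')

`fullmatch` succeeds only if the pattern covers the string from start to end.
Here there's no way to consume every character, so the call returns None.

None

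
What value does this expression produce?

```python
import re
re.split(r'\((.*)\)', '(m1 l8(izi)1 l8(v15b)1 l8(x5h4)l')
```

The group in the pattern means `split` returns the separators' captures alongside the pieces.

['', 'm1 l8(izi)1 l8(v15b)1 l8(x5h4', 'l']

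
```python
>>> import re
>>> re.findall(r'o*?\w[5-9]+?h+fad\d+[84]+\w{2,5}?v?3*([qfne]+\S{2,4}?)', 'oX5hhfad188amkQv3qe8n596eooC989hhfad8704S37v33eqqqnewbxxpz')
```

['qe8n', 'eqqqnewb']

Pattern: zero or more of the literal 'o' (lazy), then a word character, then one or more of a character in [5-9] (lazy); then one or more of the literal 'h', then the literal 'fad', then one or more of a digit; then one or more of one of [84]; then 2 to 5 of a word character (lazy), then optionally the literal 'v', then zero or more of the literal '3'; then one or more of one of [qfne], then 2 to 4 of a non-whitespace character (lazy) (captured).
One capturing group, so `findall` returns just the captured substring from each match — 2 in all.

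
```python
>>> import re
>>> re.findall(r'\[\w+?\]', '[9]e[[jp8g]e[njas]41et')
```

Since nothing is captured, `findall` lists the 3 matched substrings directly.

['[9]', '[jp8g]', '[njas]']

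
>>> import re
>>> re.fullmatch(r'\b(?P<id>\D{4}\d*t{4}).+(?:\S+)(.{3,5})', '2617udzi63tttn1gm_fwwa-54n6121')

For `fullmatch`, every character of the input must be accounted for by the pattern.
Here the string isn't matched end-to-end, so the call returns None.

None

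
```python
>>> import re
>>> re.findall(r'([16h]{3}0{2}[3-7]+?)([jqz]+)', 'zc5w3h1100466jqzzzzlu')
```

[('h1100466', 'jqzzzz')]

This matches exactly 3 of one of [16h], then exactly 2 of the literal '0', then one or more of a character in [3-7] (lazy) (captured); then one or more of one of [jqz] (captured).
Matches: at [5:19] match 'h1100466jqzzzz', groups = ('h1100466', 'jqzzzz').
Multiple groups make `findall` return tuples — one 2-tuple for the one match.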